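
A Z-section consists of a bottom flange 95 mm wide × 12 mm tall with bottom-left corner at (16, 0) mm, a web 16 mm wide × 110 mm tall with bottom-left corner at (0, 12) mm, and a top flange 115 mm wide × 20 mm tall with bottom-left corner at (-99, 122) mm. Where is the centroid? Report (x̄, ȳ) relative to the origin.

x̄ = -1.73 mm, ȳ = 82.38 mm

bottom flange: A = 95 × 12 = 1140.00, centroid at (63.50, 6.00).
web: A = 16 × 110 = 1760.00, centroid at (8.00, 67.00).
top flange: A = 115 × 20 = 2300.00, centroid at (-41.50, 132.00).
ΣA = 5200.00 mm²
ΣAx̄ = (1140.00)(63.50) + (1760.00)(8.00) + (2300.00)(-41.50) = -8980.00 mm³
ΣAȳ = (1140.00)(6.00) + (1760.00)(67.00) + (2300.00)(132.00) = 428360.00 mm³
x̄ = -8980.00 / 5200.00 = -1.73 mm
ȳ = 428360.00 / 5200.00 = 82.38 mm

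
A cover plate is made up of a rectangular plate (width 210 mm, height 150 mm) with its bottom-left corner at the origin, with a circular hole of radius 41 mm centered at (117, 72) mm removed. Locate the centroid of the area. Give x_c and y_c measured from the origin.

x_c = 102.58 mm, y_c = 75.60 mm

plate: A = 210 × 150 = 31500.00, centroid at (105.00, 75.00).
hole: A = −π·41² = -5281.02, centroid at (117.00, 72.00).
ΣA = 26218.98 mm²
ΣAx_c = (31500.00)(105.00) + (-5281.02)(117.00) = 2689620.98 mm³
ΣAy_c = (31500.00)(75.00) + (-5281.02)(72.00) = 1982266.76 mm³
x_c = 2689620.98 / 26218.98 = 102.58 mm
y_c = 1982266.76 / 26218.98 = 75.60 mm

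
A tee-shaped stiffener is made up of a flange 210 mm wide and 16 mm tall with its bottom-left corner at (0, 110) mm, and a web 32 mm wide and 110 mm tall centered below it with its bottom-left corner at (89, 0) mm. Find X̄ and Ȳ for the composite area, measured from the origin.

X̄ = 105.00 mm, Ȳ = 85.77 mm

web: A = 32 × 110 = 3520.00, centroid at (105.00, 55.00).
flange: A = 210 × 16 = 3360.00, centroid at (105.00, 118.00).
ΣA = 6880.00 mm²
ΣAX̄ = (3520.00)(105.00) + (3360.00)(105.00) = 722400.00 mm³
ΣAȲ = (3520.00)(55.00) + (3360.00)(118.00) = 590080.00 mm³
X̄ = 722400.00 / 6880.00 = 105.00 mm
Ȳ = 590080.00 / 6880.00 = 85.77 mm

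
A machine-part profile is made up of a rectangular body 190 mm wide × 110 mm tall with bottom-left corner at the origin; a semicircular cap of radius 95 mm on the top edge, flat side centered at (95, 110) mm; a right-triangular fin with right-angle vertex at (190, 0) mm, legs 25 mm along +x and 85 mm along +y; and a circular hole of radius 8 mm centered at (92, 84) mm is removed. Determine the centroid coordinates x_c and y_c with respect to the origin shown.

Part | A | x̄ᵢ | ȳᵢ | A·x̄ᵢ | A·ȳᵢ
rectangular body | 20900.00 | 95.00 | 55.00 | 1985500.00 | 1149500.00
semicircular top | 14176.44 | 95.00 | 150.32 | 1346761.50 | 2130991.39
triangular fin | 1062.50 | 198.33 | 28.33 | 210729.17 | 30104.17
hole | -201.06 | 92.00 | 84.00 | -18497.70 | -16889.20
Σ | 35937.87 |  |  | 3524492.97 | 3293706.35
x_c = 3524492.97 / 35937.87 = 98.07 mm
y_c = 3293706.35 / 35937.87 = 91.65 mm

x_c = 98.07 mm, y_c = 91.65 mm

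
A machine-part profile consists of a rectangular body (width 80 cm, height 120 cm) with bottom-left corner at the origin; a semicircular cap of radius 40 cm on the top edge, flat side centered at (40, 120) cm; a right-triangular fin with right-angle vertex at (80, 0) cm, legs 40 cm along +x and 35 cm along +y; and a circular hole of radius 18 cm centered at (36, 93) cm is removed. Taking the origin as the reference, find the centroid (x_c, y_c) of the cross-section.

rectangular body: A = 80 × 120 = 9600.00, centroid at (40.00, 60.00).
semicircular top: A = ½π·40² = 2513.27, centroid at (40.00, 136.98).
triangular fin: A = ½·40·35 = 700.00, centroid at (93.33, 11.67).
hole: A = −π·18² = -1017.88, centroid at (36.00, 93.00).
ΣA = 11795.40 cm²
ΣAx_c = (9600.00)(40.00) + (2513.27)(40.00) + (700.00)(93.33) + (-1017.88)(36.00) = 513220.76 cm³
ΣAy_c = (9600.00)(60.00) + (2513.27)(136.98) + (700.00)(11.67) + (-1017.88)(93.00) = 833763.76 cm³
x_c = 513220.76 / 11795.40 = 43.51 cm
y_c = 833763.76 / 11795.40 = 70.69 cm

x_c = 43.51 cm, y_c = 70.69 cm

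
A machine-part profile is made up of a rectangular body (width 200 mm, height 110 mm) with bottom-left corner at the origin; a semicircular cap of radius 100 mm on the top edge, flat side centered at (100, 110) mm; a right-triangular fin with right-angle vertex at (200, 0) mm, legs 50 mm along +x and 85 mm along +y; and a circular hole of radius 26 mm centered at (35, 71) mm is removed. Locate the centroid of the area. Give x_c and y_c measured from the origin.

rectangular body: A = 200 × 110 = 22000.00, centroid at (100.00, 55.00).
semicircular top: A = ½π·100² = 15707.96, centroid at (100.00, 152.44).
triangular fin: A = ½·50·85 = 2125.00, centroid at (216.67, 28.33).
hole: A = −π·26² = -2123.72, centroid at (35.00, 71.00).
ΣA = 37709.25 mm², ΣAx_c = 4156882.91 mm³, ΣAy_c = 3513967.08 mm³.
x_c = 4156882.91/37709.25 = 110.24 mm; y_c = 3513967.08/37709.25 = 93.19 mm.

x_c = 110.24 mm, y_c = 93.19 mm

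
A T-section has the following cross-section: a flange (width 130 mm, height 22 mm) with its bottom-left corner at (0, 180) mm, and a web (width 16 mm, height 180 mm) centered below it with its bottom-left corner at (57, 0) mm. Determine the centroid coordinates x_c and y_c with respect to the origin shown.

web: A = 16 × 180 = 2880.00, centroid at (65.00, 90.00).
flange: A = 130 × 22 = 2860.00, centroid at (65.00, 191.00).
ΣA = 5740.00 mm²
ΣAx_c = (2880.00)(65.00) + (2860.00)(65.00) = 373100.00 mm³
ΣAy_c = (2880.00)(90.00) + (2860.00)(191.00) = 805460.00 mm³
x_c = 373100.00 / 5740.00 = 65.00 mm
y_c = 805460.00 / 5740.00 = 140.32 mm

x_c = 65.00 mm, y_c = 140.32 mm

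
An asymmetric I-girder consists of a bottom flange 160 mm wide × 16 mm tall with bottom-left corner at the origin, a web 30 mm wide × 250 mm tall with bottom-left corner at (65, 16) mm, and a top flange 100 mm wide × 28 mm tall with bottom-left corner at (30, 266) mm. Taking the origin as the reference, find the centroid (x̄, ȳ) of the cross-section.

bottom flange: A = 160 × 16 = 2560.00, centroid at (80.00, 8.00).
web: A = 30 × 250 = 7500.00, centroid at (80.00, 141.00).
top flange: A = 100 × 28 = 2800.00, centroid at (80.00, 280.00).
ΣA = 12860.00 mm², ΣAx̄ = 1028800.00 mm³, ΣAȳ = 1861980.00 mm³.
x̄ = 1028800.00/12860.00 = 80.00 mm; ȳ = 1861980.00/12860.00 = 144.79 mm.

x̄ = 80.00 mm, ȳ = 144.79 mm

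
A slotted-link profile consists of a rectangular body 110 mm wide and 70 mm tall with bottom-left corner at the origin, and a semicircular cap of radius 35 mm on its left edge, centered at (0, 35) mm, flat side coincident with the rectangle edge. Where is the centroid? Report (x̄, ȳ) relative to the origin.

x̄ = 41.03 mm, ȳ = 35.00 mm

rectangular body: A = 110 × 70 = 7700.00, centroid at (55.00, 35.00).
semicircular end: A = ½π·35² = 1924.23, centroid at (-14.85, 35.00).
ΣA = 9624.23 mm², ΣAx̄ = 394916.67 mm³, ΣAȳ = 336847.89 mm³.
x̄ = 394916.67/9624.23 = 41.03 mm; ȳ = 336847.89/9624.23 = 35.00 mm.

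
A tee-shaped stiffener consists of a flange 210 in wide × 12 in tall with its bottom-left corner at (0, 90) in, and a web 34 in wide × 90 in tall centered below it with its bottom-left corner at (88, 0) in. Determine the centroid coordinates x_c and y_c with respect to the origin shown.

x_c = 105.00 in, y_c = 68.03 in

Part | A | x̄ᵢ | ȳᵢ | A·x̄ᵢ | A·ȳᵢ
web | 3060.00 | 105.00 | 45.00 | 321300.00 | 137700.00
flange | 2520.00 | 105.00 | 96.00 | 264600.00 | 241920.00
Σ | 5580.00 |  |  | 585900.00 | 379620.00
x_c = 585900.00 / 5580.00 = 105.00 in
y_c = 379620.00 / 5580.00 = 68.03 in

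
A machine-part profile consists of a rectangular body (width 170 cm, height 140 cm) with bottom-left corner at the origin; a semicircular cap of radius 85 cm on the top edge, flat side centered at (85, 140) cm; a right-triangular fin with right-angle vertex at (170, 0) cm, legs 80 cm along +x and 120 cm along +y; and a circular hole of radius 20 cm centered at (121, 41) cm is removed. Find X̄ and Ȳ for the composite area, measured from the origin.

rectangular body: A = 170 × 140 = 23800.00, centroid at (85.00, 70.00).
semicircular top: A = ½π·85² = 11349.00, centroid at (85.00, 176.08).
triangular fin: A = ½·80·120 = 4800.00, centroid at (196.67, 40.00).
hole: A = −π·20² = -1256.64, centroid at (121.00, 41.00).
ΣA = 38692.37 cm², ΣAX̄ = 3779612.21 cm³, ΣAȲ = 3804755.03 cm³.
X̄ = 3779612.21/38692.37 = 97.68 cm; Ȳ = 3804755.03/38692.37 = 98.33 cm.

X̄ = 97.68 cm, Ȳ = 98.33 cm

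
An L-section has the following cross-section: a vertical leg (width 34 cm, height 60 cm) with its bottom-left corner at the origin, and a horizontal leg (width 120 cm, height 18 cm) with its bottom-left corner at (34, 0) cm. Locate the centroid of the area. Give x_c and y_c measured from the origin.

x_c = 56.60 cm, y_c = 19.20 cm

vertical leg: A = 34 × 60 = 2040.00, centroid at (17.00, 30.00).
horizontal leg: A = 120 × 18 = 2160.00, centroid at (94.00, 9.00).
ΣA = 4200.00 cm², ΣAx_c = 237720.00 cm³, ΣAy_c = 80640.00 cm³.
x_c = 237720.00/4200.00 = 56.60 cm; y_c = 80640.00/4200.00 = 19.20 cm.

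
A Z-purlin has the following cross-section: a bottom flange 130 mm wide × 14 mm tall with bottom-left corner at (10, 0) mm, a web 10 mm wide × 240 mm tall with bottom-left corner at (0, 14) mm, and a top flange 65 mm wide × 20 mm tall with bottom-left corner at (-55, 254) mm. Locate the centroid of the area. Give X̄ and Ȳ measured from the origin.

X̄ = 21.60 mm, Ȳ = 122.74 mm

bottom flange: A = 130 × 14 = 1820.00, centroid at (75.00, 7.00).
web: A = 10 × 240 = 2400.00, centroid at (5.00, 134.00).
top flange: A = 65 × 20 = 1300.00, centroid at (-22.50, 264.00).
ΣA = 5520.00 mm², ΣAX̄ = 119250.00 mm³, ΣAȲ = 677540.00 mm³.
X̄ = 119250.00/5520.00 = 21.60 mm; Ȳ = 677540.00/5520.00 = 122.74 mm.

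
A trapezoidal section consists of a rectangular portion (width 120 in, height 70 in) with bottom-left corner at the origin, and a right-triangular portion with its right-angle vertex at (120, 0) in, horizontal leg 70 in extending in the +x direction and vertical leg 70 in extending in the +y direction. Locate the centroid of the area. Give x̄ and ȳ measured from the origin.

x̄ = 78.82 in, ȳ = 32.37 in

Part | A | x̄ᵢ | ȳᵢ | A·x̄ᵢ | A·ȳᵢ
rectangular portion | 8400.00 | 60.00 | 35.00 | 504000.00 | 294000.00
triangular portion | 2450.00 | 143.33 | 23.33 | 351166.67 | 57166.67
Σ | 10850.00 |  |  | 855166.67 | 351166.67
x̄ = 855166.67 / 10850.00 = 78.82 in
ȳ = 351166.67 / 10850.00 = 32.37 in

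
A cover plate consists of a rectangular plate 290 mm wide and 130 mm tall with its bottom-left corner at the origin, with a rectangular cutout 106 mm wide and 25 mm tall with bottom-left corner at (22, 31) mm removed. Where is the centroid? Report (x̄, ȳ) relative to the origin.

x̄ = 150.29 mm, ȳ = 66.63 mm

plate: A = 290 × 130 = 37700.00, centroid at (145.00, 65.00).
hole: A = −(106 × 25) = -2650.00, centroid at (75.00, 43.50).
ΣA = 35050.00 mm²
ΣAx̄ = (37700.00)(145.00) + (-2650.00)(75.00) = 5267750.00 mm³
ΣAȳ = (37700.00)(65.00) + (-2650.00)(43.50) = 2335225.00 mm³
x̄ = 5267750.00 / 35050.00 = 150.29 mm
ȳ = 2335225.00 / 35050.00 = 66.63 mm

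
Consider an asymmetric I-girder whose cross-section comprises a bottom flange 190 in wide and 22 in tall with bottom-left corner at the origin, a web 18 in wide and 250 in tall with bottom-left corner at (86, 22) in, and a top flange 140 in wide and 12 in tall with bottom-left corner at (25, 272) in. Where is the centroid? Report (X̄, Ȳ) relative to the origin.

X̄ = 95.00 in, Ȳ = 113.37 in

bottom flange: A = 190 × 22 = 4180.00, centroid at (95.00, 11.00).
web: A = 18 × 250 = 4500.00, centroid at (95.00, 147.00).
top flange: A = 140 × 12 = 1680.00, centroid at (95.00, 278.00).
ΣA = 10360.00 in², ΣAX̄ = 984200.00 in³, ΣAȲ = 1174520.00 in³.
X̄ = 984200.00/10360.00 = 95.00 in; Ȳ = 1174520.00/10360.00 = 113.37 in.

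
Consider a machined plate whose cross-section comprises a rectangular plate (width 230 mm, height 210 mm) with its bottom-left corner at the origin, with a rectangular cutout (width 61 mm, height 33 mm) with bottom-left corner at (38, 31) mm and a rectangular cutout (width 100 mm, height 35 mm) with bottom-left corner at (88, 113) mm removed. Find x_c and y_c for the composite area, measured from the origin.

x_c = 115.31 mm, y_c = 105.62 mm

plate: A = 230 × 210 = 48300.00, centroid at (115.00, 105.00).
hole 1: A = −(61 × 33) = -2013.00, centroid at (68.50, 47.50).
hole 2: A = −(100 × 35) = -3500.00, centroid at (138.00, 130.50).
ΣA = 42787.00 mm², ΣAx_c = 4933609.50 mm³, ΣAy_c = 4519132.50 mm³.
x_c = 4933609.50/42787.00 = 115.31 mm; y_c = 4519132.50/42787.00 = 105.62 mm.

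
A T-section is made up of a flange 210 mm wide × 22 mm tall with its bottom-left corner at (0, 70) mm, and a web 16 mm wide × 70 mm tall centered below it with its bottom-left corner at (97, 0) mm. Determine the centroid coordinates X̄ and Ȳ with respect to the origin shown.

X̄ = 105.00 mm, Ȳ = 72.02 mm

web: A = 16 × 70 = 1120.00, centroid at (105.00, 35.00).
flange: A = 210 × 22 = 4620.00, centroid at (105.00, 81.00).
ΣA = 5740.00 mm²
ΣAX̄ = (1120.00)(105.00) + (4620.00)(105.00) = 602700.00 mm³
ΣAȲ = (1120.00)(35.00) + (4620.00)(81.00) = 413420.00 mm³
X̄ = 602700.00 / 5740.00 = 105.00 mm
Ȳ = 413420.00 / 5740.00 = 72.02 mm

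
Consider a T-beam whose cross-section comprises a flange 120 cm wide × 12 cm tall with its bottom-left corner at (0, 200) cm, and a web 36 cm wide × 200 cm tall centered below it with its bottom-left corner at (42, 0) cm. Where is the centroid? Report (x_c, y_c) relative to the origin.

web: A = 36 × 200 = 7200.00, centroid at (60.00, 100.00).
flange: A = 120 × 12 = 1440.00, centroid at (60.00, 206.00).
ΣA = 8640.00 cm²
ΣAx_c = (7200.00)(60.00) + (1440.00)(60.00) = 518400.00 cm³
ΣAy_c = (7200.00)(100.00) + (1440.00)(206.00) = 1016640.00 cm³
x_c = 518400.00 / 8640.00 = 60.00 cm
y_c = 1016640.00 / 8640.00 = 117.67 cm

x_c = 60.00 cm, y_c = 117.67 cm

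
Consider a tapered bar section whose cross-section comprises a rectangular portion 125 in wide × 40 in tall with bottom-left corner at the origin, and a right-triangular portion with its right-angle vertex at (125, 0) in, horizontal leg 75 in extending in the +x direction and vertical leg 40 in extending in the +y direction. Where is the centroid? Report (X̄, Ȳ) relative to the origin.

Part | A | x̄ᵢ | ȳᵢ | A·x̄ᵢ | A·ȳᵢ
rectangular portion | 5000.00 | 62.50 | 20.00 | 312500.00 | 100000.00
triangular portion | 1500.00 | 150.00 | 13.33 | 225000.00 | 20000.00
Σ | 6500.00 |  |  | 537500.00 | 120000.00
X̄ = 537500.00 / 6500.00 = 82.69 in
Ȳ = 120000.00 / 6500.00 = 18.46 in

X̄ = 82.69 in, Ȳ = 18.46 in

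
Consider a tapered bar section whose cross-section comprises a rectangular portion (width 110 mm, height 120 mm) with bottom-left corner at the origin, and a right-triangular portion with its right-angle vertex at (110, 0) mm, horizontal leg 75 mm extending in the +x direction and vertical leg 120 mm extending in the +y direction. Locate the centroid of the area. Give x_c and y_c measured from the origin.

x_c = 75.34 mm, y_c = 54.92 mm

Part | A | x̄ᵢ | ȳᵢ | A·x̄ᵢ | A·ȳᵢ
rectangular portion | 13200.00 | 55.00 | 60.00 | 726000.00 | 792000.00
triangular portion | 4500.00 | 135.00 | 40.00 | 607500.00 | 180000.00
Σ | 17700.00 |  |  | 1333500.00 | 972000.00
x_c = 1333500.00 / 17700.00 = 75.34 mm
y_c = 972000.00 / 17700.00 = 54.92 mm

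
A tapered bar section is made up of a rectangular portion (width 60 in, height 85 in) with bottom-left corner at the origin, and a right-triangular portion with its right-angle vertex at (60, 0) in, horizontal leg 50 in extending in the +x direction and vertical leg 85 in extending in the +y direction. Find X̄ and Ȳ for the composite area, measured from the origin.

X̄ = 43.73 in, Ȳ = 38.33 in

rectangular portion: A = 60 × 85 = 5100.00, centroid at (30.00, 42.50).
triangular portion: A = ½·50·85 = 2125.00, centroid at (76.67, 28.33).
ΣA = 7225.00 in²
ΣAX̄ = (5100.00)(30.00) + (2125.00)(76.67) = 315916.67 in³
ΣAȲ = (5100.00)(42.50) + (2125.00)(28.33) = 276958.33 in³
X̄ = 315916.67 / 7225.00 = 43.73 in
Ȳ = 276958.33 / 7225.00 = 38.33 in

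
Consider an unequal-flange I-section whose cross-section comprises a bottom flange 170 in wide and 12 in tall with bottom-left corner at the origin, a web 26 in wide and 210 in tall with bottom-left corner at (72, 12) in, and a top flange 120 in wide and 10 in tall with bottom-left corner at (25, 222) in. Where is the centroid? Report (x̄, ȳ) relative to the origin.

bottom flange: A = 170 × 12 = 2040.00, centroid at (85.00, 6.00).
web: A = 26 × 210 = 5460.00, centroid at (85.00, 117.00).
top flange: A = 120 × 10 = 1200.00, centroid at (85.00, 227.00).
ΣA = 8700.00 in²
ΣAx̄ = (2040.00)(85.00) + (5460.00)(85.00) + (1200.00)(85.00) = 739500.00 in³
ΣAȳ = (2040.00)(6.00) + (5460.00)(117.00) + (1200.00)(227.00) = 923460.00 in³
x̄ = 739500.00 / 8700.00 = 85.00 in
ȳ = 923460.00 / 8700.00 = 106.14 in

x̄ = 85.00 in, ȳ = 106.14 in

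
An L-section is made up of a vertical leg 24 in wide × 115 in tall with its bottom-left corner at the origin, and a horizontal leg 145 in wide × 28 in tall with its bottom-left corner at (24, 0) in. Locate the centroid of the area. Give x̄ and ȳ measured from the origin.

x̄ = 62.30 in, ȳ = 31.60 in

vertical leg: A = 24 × 115 = 2760.00, centroid at (12.00, 57.50).
horizontal leg: A = 145 × 28 = 4060.00, centroid at (96.50, 14.00).
ΣA = 6820.00 in², ΣAx̄ = 424910.00 in³, ΣAȳ = 215540.00 in³.
x̄ = 424910.00/6820.00 = 62.30 in; ȳ = 215540.00/6820.00 = 31.60 in.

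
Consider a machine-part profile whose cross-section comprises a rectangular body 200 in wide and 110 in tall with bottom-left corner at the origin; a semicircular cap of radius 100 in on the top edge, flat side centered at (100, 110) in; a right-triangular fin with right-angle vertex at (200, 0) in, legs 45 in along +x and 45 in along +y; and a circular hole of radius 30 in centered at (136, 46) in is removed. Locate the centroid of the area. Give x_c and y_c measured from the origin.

x_c = 100.41 in, y_c = 97.22 in

rectangular body: A = 200 × 110 = 22000.00, centroid at (100.00, 55.00).
semicircular top: A = ½π·100² = 15707.96, centroid at (100.00, 152.44).
triangular fin: A = ½·45·45 = 1012.50, centroid at (215.00, 15.00).
hole: A = −π·30² = -2827.43, centroid at (136.00, 46.00).
ΣA = 35893.03 in², ΣAx_c = 3603952.89 in³, ΣAy_c = 3489668.19 in³.
x_c = 3603952.89/35893.03 = 100.41 in; y_c = 3489668.19/35893.03 = 97.22 in.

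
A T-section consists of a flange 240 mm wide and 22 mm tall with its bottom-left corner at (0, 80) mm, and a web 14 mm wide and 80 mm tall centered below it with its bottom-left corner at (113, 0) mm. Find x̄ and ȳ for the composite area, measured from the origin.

web: A = 14 × 80 = 1120.00, centroid at (120.00, 40.00).
flange: A = 240 × 22 = 5280.00, centroid at (120.00, 91.00).
ΣA = 6400.00 mm²
ΣAx̄ = (1120.00)(120.00) + (5280.00)(120.00) = 768000.00 mm³
ΣAȳ = (1120.00)(40.00) + (5280.00)(91.00) = 525280.00 mm³
x̄ = 768000.00 / 6400.00 = 120.00 mm
ȳ = 525280.00 / 6400.00 = 82.08 mm

x̄ = 120.00 mm, ȳ = 82.08 mm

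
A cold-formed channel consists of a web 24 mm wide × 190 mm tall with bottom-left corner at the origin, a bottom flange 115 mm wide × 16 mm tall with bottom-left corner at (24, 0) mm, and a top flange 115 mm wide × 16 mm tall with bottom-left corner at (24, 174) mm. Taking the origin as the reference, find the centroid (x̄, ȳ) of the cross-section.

x̄ = 43.04 mm, ȳ = 95.00 mm

web: A = 24 × 190 = 4560.00, centroid at (12.00, 95.00).
bottom flange: A = 115 × 16 = 1840.00, centroid at (81.50, 8.00).
top flange: A = 115 × 16 = 1840.00, centroid at (81.50, 182.00).
ΣA = 8240.00 mm²
ΣAx̄ = (4560.00)(12.00) + (1840.00)(81.50) + (1840.00)(81.50) = 354640.00 mm³
ΣAȳ = (4560.00)(95.00) + (1840.00)(8.00) + (1840.00)(182.00) = 782800.00 mm³
x̄ = 354640.00 / 8240.00 = 43.04 mm
ȳ = 782800.00 / 8240.00 = 95.00 mm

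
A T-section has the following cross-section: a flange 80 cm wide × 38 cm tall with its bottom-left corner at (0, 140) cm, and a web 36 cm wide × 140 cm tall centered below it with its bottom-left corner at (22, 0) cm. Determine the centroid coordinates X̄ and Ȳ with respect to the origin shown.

Part | A | x̄ᵢ | ȳᵢ | A·x̄ᵢ | A·ȳᵢ
web | 5040.00 | 40.00 | 70.00 | 201600.00 | 352800.00
flange | 3040.00 | 40.00 | 159.00 | 121600.00 | 483360.00
Σ | 8080.00 |  |  | 323200.00 | 836160.00
X̄ = 323200.00 / 8080.00 = 40.00 cm
Ȳ = 836160.00 / 8080.00 = 103.49 cm

X̄ = 40.00 cm, Ȳ = 103.49 cm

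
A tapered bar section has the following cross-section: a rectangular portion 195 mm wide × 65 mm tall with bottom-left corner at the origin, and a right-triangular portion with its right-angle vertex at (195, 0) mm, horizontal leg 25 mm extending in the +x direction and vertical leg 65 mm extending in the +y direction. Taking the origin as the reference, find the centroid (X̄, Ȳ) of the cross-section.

rectangular portion: A = 195 × 65 = 12675.00, centroid at (97.50, 32.50).
triangular portion: A = ½·25·65 = 812.50, centroid at (203.33, 21.67).
ΣA = 13487.50 mm²
ΣAX̄ = (12675.00)(97.50) + (812.50)(203.33) = 1401020.83 mm³
ΣAȲ = (12675.00)(32.50) + (812.50)(21.67) = 429541.67 mm³
X̄ = 1401020.83 / 13487.50 = 103.88 mm
Ȳ = 429541.67 / 13487.50 = 31.85 mm

X̄ = 103.88 mm, Ȳ = 31.85 mm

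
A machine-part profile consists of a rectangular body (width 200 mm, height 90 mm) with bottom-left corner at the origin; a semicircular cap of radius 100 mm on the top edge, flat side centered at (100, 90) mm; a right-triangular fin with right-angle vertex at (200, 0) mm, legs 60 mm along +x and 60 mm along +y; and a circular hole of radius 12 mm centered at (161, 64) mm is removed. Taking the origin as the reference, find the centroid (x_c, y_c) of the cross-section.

x_c = 105.37 mm, y_c = 82.65 mm

rectangular body: A = 200 × 90 = 18000.00, centroid at (100.00, 45.00).
semicircular top: A = ½π·100² = 15707.96, centroid at (100.00, 132.44).
triangular fin: A = ½·60·60 = 1800.00, centroid at (220.00, 20.00).
hole: A = −π·12² = -452.39, centroid at (161.00, 64.00).
ΣA = 35055.57 mm², ΣAx_c = 3693961.64 mm³, ΣAy_c = 2897430.44 mm³.
x_c = 3693961.64/35055.57 = 105.37 mm; y_c = 2897430.44/35055.57 = 82.65 mm.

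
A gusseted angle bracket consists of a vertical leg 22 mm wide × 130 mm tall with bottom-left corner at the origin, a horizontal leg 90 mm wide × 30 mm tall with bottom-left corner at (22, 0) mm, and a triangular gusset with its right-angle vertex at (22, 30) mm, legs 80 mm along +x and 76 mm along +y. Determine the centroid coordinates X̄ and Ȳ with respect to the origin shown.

X̄ = 41.90 mm, Ȳ = 45.89 mm

Part | A | x̄ᵢ | ȳᵢ | A·x̄ᵢ | A·ȳᵢ
vertical leg | 2860.00 | 11.00 | 65.00 | 31460.00 | 185900.00
horizontal leg | 2700.00 | 67.00 | 15.00 | 180900.00 | 40500.00
gusset | 3040.00 | 48.67 | 55.33 | 147946.67 | 168213.33
Σ | 8600.00 |  |  | 360306.67 | 394613.33
X̄ = 360306.67 / 8600.00 = 41.90 mm
Ȳ = 394613.33 / 8600.00 = 45.89 mm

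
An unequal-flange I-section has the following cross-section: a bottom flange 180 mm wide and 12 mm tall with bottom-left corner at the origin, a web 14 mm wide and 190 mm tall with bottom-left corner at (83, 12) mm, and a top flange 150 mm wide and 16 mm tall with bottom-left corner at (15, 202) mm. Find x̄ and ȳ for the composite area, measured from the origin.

x̄ = 90.00 mm, ȳ = 111.02 mm

bottom flange: A = 180 × 12 = 2160.00, centroid at (90.00, 6.00).
web: A = 14 × 190 = 2660.00, centroid at (90.00, 107.00).
top flange: A = 150 × 16 = 2400.00, centroid at (90.00, 210.00).
ΣA = 7220.00 mm²
ΣAx̄ = (2160.00)(90.00) + (2660.00)(90.00) + (2400.00)(90.00) = 649800.00 mm³
ΣAȳ = (2160.00)(6.00) + (2660.00)(107.00) + (2400.00)(210.00) = 801580.00 mm³
x̄ = 649800.00 / 7220.00 = 90.00 mm
ȳ = 801580.00 / 7220.00 = 111.02 mm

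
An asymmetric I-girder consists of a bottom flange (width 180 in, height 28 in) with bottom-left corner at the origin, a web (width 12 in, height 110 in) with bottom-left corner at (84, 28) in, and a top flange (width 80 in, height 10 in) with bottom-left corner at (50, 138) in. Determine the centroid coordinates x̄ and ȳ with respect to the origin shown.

bottom flange: A = 180 × 28 = 5040.00, centroid at (90.00, 14.00).
web: A = 12 × 110 = 1320.00, centroid at (90.00, 83.00).
top flange: A = 80 × 10 = 800.00, centroid at (90.00, 143.00).
ΣA = 7160.00 in²
ΣAx̄ = (5040.00)(90.00) + (1320.00)(90.00) + (800.00)(90.00) = 644400.00 in³
ΣAȳ = (5040.00)(14.00) + (1320.00)(83.00) + (800.00)(143.00) = 294520.00 in³
x̄ = 644400.00 / 7160.00 = 90.00 in
ȳ = 294520.00 / 7160.00 = 41.13 in

x̄ = 90.00 in, ȳ = 41.13 in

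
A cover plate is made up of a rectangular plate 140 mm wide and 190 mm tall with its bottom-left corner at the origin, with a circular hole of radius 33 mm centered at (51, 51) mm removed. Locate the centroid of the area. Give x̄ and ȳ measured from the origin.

x̄ = 72.80 mm, ȳ = 101.49 mm

plate: A = 140 × 190 = 26600.00, centroid at (70.00, 95.00).
hole: A = −π·33² = -3421.19, centroid at (51.00, 51.00).
ΣA = 23178.81 mm², ΣAx̄ = 1687519.09 mm³, ΣAȳ = 2352519.09 mm³.
x̄ = 1687519.09/23178.81 = 72.80 mm; ȳ = 2352519.09/23178.81 = 101.49 mm.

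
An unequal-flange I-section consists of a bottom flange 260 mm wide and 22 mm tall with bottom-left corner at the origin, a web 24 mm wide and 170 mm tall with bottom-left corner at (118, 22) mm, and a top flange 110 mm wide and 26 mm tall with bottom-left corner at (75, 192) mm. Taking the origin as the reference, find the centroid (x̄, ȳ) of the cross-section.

Part | A | x̄ᵢ | ȳᵢ | A·x̄ᵢ | A·ȳᵢ
bottom flange | 5720.00 | 130.00 | 11.00 | 743600.00 | 62920.00
web | 4080.00 | 130.00 | 107.00 | 530400.00 | 436560.00
top flange | 2860.00 | 130.00 | 205.00 | 371800.00 | 586300.00
Σ | 12660.00 |  |  | 1645800.00 | 1085780.00
x̄ = 1645800.00 / 12660.00 = 130.00 mm
ȳ = 1085780.00 / 12660.00 = 85.76 mm

x̄ = 130.00 mm, ȳ = 85.76 mm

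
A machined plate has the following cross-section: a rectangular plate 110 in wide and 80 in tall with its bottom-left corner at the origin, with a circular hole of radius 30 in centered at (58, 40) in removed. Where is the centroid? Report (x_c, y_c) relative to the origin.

x_c = 53.58 in, y_c = 40.00 in

plate: A = 110 × 80 = 8800.00, centroid at (55.00, 40.00).
hole: A = −π·30² = -2827.43, centroid at (58.00, 40.00).
ΣA = 5972.57 in²
ΣAx_c = (8800.00)(55.00) + (-2827.43)(58.00) = 320008.86 in³
ΣAy_c = (8800.00)(40.00) + (-2827.43)(40.00) = 238902.66 in³
x_c = 320008.86 / 5972.57 = 53.58 in
y_c = 238902.66 / 5972.57 = 40.00 in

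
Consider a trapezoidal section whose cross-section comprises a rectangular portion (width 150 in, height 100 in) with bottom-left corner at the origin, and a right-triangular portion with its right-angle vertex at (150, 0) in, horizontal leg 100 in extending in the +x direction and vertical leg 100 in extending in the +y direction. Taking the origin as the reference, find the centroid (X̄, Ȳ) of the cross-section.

X̄ = 102.08 in, Ȳ = 45.83 in

rectangular portion: A = 150 × 100 = 15000.00, centroid at (75.00, 50.00).
triangular portion: A = ½·100·100 = 5000.00, centroid at (183.33, 33.33).
ΣA = 20000.00 in², ΣAX̄ = 2041666.67 in³, ΣAȲ = 916666.67 in³.
X̄ = 2041666.67/20000.00 = 102.08 in; Ȳ = 916666.67/20000.00 = 45.83 in.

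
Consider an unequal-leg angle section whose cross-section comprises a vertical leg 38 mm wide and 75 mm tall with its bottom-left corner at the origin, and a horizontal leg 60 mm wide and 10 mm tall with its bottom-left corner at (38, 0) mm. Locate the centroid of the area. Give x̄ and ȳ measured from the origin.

x̄ = 27.52 mm, ȳ = 31.85 mm

Part | A | x̄ᵢ | ȳᵢ | A·x̄ᵢ | A·ȳᵢ
vertical leg | 2850.00 | 19.00 | 37.50 | 54150.00 | 106875.00
horizontal leg | 600.00 | 68.00 | 5.00 | 40800.00 | 3000.00
Σ | 3450.00 |  |  | 94950.00 | 109875.00
x̄ = 94950.00 / 3450.00 = 27.52 mm
ȳ = 109875.00 / 3450.00 = 31.85 mm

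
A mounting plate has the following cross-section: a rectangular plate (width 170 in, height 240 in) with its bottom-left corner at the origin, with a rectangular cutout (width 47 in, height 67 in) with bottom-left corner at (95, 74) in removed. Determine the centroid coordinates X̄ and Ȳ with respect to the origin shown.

X̄ = 82.20 in, Ȳ = 121.05 in

Part | A | x̄ᵢ | ȳᵢ | A·x̄ᵢ | A·ȳᵢ
plate | 40800.00 | 85.00 | 120.00 | 3468000.00 | 4896000.00
hole | -3149.00 | 118.50 | 107.50 | -373156.50 | -338517.50
Σ | 37651.00 |  |  | 3094843.50 | 4557482.50
X̄ = 3094843.50 / 37651.00 = 82.20 in
Ȳ = 4557482.50 / 37651.00 = 121.05 in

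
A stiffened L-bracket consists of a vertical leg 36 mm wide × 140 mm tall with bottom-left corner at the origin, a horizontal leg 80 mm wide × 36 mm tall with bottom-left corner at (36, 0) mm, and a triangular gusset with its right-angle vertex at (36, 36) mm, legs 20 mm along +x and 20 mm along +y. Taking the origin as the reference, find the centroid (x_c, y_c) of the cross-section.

x_c = 39.18 mm, y_c = 50.88 mm

vertical leg: A = 36 × 140 = 5040.00, centroid at (18.00, 70.00).
horizontal leg: A = 80 × 36 = 2880.00, centroid at (76.00, 18.00).
gusset: A = ½·20·20 = 200.00, centroid at (42.67, 42.67).
ΣA = 8120.00 mm², ΣAx_c = 318133.33 mm³, ΣAy_c = 413173.33 mm³.
x_c = 318133.33/8120.00 = 39.18 mm; y_c = 413173.33/8120.00 = 50.88 mm.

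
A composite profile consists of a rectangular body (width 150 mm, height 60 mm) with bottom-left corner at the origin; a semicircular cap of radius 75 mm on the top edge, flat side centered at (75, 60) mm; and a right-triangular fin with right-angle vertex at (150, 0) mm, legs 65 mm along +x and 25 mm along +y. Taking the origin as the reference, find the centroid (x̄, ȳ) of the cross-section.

Part | A | x̄ᵢ | ȳᵢ | A·x̄ᵢ | A·ȳᵢ
rectangular body | 9000.00 | 75.00 | 30.00 | 675000.00 | 270000.00
semicircular top | 8835.73 | 75.00 | 91.83 | 662679.70 | 811393.76
triangular fin | 812.50 | 171.67 | 8.33 | 139479.17 | 6770.83
Σ | 18648.23 |  |  | 1477158.87 | 1088164.59
x̄ = 1477158.87 / 18648.23 = 79.21 mm
ȳ = 1088164.59 / 18648.23 = 58.35 mm

x̄ = 79.21 mm, ȳ = 58.35 mm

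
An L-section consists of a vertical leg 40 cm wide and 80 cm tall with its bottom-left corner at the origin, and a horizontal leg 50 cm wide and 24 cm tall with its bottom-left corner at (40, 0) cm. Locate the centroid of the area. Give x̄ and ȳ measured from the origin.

x̄ = 32.27 cm, ȳ = 32.36 cm

vertical leg: A = 40 × 80 = 3200.00, centroid at (20.00, 40.00).
horizontal leg: A = 50 × 24 = 1200.00, centroid at (65.00, 12.00).
ΣA = 4400.00 cm²
ΣAx̄ = (3200.00)(20.00) + (1200.00)(65.00) = 142000.00 cm³
ΣAȳ = (3200.00)(40.00) + (1200.00)(12.00) = 142400.00 cm³
x̄ = 142000.00 / 4400.00 = 32.27 cm
ȳ = 142400.00 / 4400.00 = 32.36 cm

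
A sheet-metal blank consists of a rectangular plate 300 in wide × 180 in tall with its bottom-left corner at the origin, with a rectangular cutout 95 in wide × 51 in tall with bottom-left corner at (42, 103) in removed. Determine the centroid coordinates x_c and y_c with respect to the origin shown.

x_c = 155.96 in, y_c = 86.21 in

plate: A = 300 × 180 = 54000.00, centroid at (150.00, 90.00).
hole: A = −(95 × 51) = -4845.00, centroid at (89.50, 128.50).
ΣA = 49155.00 in², ΣAx_c = 7666372.50 in³, ΣAy_c = 4237417.50 in³.
x_c = 7666372.50/49155.00 = 155.96 in; y_c = 4237417.50/49155.00 = 86.21 in.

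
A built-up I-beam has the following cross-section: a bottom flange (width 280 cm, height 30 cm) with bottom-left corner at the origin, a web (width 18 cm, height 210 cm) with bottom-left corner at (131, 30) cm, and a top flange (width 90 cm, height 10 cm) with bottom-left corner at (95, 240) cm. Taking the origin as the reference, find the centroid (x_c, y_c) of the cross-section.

x_c = 140.00 cm, y_c = 65.50 cm

Part | A | x̄ᵢ | ȳᵢ | A·x̄ᵢ | A·ȳᵢ
bottom flange | 8400.00 | 140.00 | 15.00 | 1176000.00 | 126000.00
web | 3780.00 | 140.00 | 135.00 | 529200.00 | 510300.00
top flange | 900.00 | 140.00 | 245.00 | 126000.00 | 220500.00
Σ | 13080.00 |  |  | 1831200.00 | 856800.00
x_c = 1831200.00 / 13080.00 = 140.00 cm
y_c = 856800.00 / 13080.00 = 65.50 cm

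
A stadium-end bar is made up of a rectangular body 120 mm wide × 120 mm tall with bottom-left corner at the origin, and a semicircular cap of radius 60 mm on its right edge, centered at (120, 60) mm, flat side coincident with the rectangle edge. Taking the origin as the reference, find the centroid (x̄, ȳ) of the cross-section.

x̄ = 84.10 mm, ȳ = 60.00 mm

Part | A | x̄ᵢ | ȳᵢ | A·x̄ᵢ | A·ȳᵢ
rectangular body | 14400.00 | 60.00 | 60.00 | 864000.00 | 864000.00
semicircular end | 5654.87 | 145.46 | 60.00 | 822584.01 | 339292.01
Σ | 20054.87 |  |  | 1686584.01 | 1203292.01
x̄ = 1686584.01 / 20054.87 = 84.10 mm
ȳ = 1203292.01 / 20054.87 = 60.00 mm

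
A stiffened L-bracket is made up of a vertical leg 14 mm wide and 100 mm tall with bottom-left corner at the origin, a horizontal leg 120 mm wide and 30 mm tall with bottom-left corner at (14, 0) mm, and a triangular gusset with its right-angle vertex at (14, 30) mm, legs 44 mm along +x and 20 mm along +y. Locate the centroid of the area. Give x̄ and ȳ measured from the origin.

x̄ = 53.09 mm, ȳ = 25.76 mm

vertical leg: A = 14 × 100 = 1400.00, centroid at (7.00, 50.00).
horizontal leg: A = 120 × 30 = 3600.00, centroid at (74.00, 15.00).
gusset: A = ½·44·20 = 440.00, centroid at (28.67, 36.67).
ΣA = 5440.00 mm², ΣAx̄ = 288813.33 mm³, ΣAȳ = 140133.33 mm³.
x̄ = 288813.33/5440.00 = 53.09 mm; ȳ = 140133.33/5440.00 = 25.76 mm.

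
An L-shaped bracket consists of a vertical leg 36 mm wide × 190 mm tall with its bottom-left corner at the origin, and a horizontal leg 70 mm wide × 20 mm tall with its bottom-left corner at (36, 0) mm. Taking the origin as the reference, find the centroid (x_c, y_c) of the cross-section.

vertical leg: A = 36 × 190 = 6840.00, centroid at (18.00, 95.00).
horizontal leg: A = 70 × 20 = 1400.00, centroid at (71.00, 10.00).
ΣA = 8240.00 mm², ΣAx_c = 222520.00 mm³, ΣAy_c = 663800.00 mm³.
x_c = 222520.00/8240.00 = 27.00 mm; y_c = 663800.00/8240.00 = 80.56 mm.

x_c = 27.00 mm, y_c = 80.56 mm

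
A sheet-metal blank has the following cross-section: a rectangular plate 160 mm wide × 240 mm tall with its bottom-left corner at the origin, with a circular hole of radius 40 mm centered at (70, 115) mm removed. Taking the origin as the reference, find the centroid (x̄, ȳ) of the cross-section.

x̄ = 81.51 mm, ȳ = 120.75 mm

plate: A = 160 × 240 = 38400.00, centroid at (80.00, 120.00).
hole: A = −π·40² = -5026.55, centroid at (70.00, 115.00).
ΣA = 33373.45 mm², ΣAx̄ = 2720141.62 mm³, ΣAȳ = 4029946.95 mm³.
x̄ = 2720141.62/33373.45 = 81.51 mm; ȳ = 4029946.95/33373.45 = 120.75 mm.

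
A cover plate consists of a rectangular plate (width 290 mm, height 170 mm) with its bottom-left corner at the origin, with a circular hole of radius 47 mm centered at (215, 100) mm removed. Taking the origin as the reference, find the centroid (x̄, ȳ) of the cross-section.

x̄ = 133.53 mm, ȳ = 82.54 mm

plate: A = 290 × 170 = 49300.00, centroid at (145.00, 85.00).
hole: A = −π·47² = -6939.78, centroid at (215.00, 100.00).
ΣA = 42360.22 mm², ΣAx̄ = 5656447.69 mm³, ΣAȳ = 3496522.18 mm³.
x̄ = 5656447.69/42360.22 = 133.53 mm; ȳ = 3496522.18/42360.22 = 82.54 mm.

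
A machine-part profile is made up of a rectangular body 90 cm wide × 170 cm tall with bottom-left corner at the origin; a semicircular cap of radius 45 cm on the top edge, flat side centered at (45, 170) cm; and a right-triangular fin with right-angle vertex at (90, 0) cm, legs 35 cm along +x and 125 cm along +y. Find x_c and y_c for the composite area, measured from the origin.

rectangular body: A = 90 × 170 = 15300.00, centroid at (45.00, 85.00).
semicircular top: A = ½π·45² = 3180.86, centroid at (45.00, 189.10).
triangular fin: A = ½·35·125 = 2187.50, centroid at (101.67, 41.67).
ΣA = 20668.36 cm²
ΣAx_c = (15300.00)(45.00) + (3180.86)(45.00) + (2187.50)(101.67) = 1054034.65 cm³
ΣAy_c = (15300.00)(85.00) + (3180.86)(189.10) + (2187.50)(41.67) = 1993142.47 cm³
x_c = 1054034.65 / 20668.36 = 51.00 cm
y_c = 1993142.47 / 20668.36 = 96.43 cm

x_c = 51.00 cm, y_c = 96.43 cm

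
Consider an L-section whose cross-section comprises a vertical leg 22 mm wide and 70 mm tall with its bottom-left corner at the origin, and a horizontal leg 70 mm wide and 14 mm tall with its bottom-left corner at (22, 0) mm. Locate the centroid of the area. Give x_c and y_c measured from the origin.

x_c = 28.89 mm, y_c = 24.11 mm

vertical leg: A = 22 × 70 = 1540.00, centroid at (11.00, 35.00).
horizontal leg: A = 70 × 14 = 980.00, centroid at (57.00, 7.00).
ΣA = 2520.00 mm²
ΣAx_c = (1540.00)(11.00) + (980.00)(57.00) = 72800.00 mm³
ΣAy_c = (1540.00)(35.00) + (980.00)(7.00) = 60760.00 mm³
x_c = 72800.00 / 2520.00 = 28.89 mm
y_c = 60760.00 / 2520.00 = 24.11 mm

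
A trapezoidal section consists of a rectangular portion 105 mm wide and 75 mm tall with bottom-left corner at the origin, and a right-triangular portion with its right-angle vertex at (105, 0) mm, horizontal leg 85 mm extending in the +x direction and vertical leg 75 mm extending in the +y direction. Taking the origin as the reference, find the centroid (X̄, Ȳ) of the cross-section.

rectangular portion: A = 105 × 75 = 7875.00, centroid at (52.50, 37.50).
triangular portion: A = ½·85·75 = 3187.50, centroid at (133.33, 25.00).
ΣA = 11062.50 mm², ΣAX̄ = 838437.50 mm³, ΣAȲ = 375000.00 mm³.
X̄ = 838437.50/11062.50 = 75.79 mm; Ȳ = 375000.00/11062.50 = 33.90 mm.

X̄ = 75.79 mm, Ȳ = 33.90 mm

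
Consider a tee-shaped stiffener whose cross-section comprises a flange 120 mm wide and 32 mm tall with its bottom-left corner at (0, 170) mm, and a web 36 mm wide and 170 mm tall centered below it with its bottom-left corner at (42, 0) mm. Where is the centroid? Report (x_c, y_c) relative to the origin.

x_c = 60.00 mm, y_c = 123.94 mm

web: A = 36 × 170 = 6120.00, centroid at (60.00, 85.00).
flange: A = 120 × 32 = 3840.00, centroid at (60.00, 186.00).
ΣA = 9960.00 mm², ΣAx_c = 597600.00 mm³, ΣAy_c = 1234440.00 mm³.
x_c = 597600.00/9960.00 = 60.00 mm; y_c = 1234440.00/9960.00 = 123.94 mm.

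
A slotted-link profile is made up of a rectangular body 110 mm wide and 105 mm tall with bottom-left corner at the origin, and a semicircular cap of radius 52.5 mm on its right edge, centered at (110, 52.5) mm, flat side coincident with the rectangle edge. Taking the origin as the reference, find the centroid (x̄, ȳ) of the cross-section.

rectangular body: A = 110 × 105 = 11550.00, centroid at (55.00, 52.50).
semicircular end: A = ½π·52.5² = 4329.51, centroid at (132.28, 52.50).
ΣA = 15879.51 mm²
ΣAx̄ = (11550.00)(55.00) + (4329.51)(132.28) = 1207964.56 mm³
ΣAȳ = (11550.00)(52.50) + (4329.51)(52.50) = 833674.14 mm³
x̄ = 1207964.56 / 15879.51 = 76.07 mm
ȳ = 833674.14 / 15879.51 = 52.50 mm

x̄ = 76.07 mm, ȳ = 52.50 mm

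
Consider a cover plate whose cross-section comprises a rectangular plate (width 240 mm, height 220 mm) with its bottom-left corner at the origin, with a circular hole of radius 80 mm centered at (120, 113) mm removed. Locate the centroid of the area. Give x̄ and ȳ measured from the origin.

Part | A | x̄ᵢ | ȳᵢ | A·x̄ᵢ | A·ȳᵢ
plate | 52800.00 | 120.00 | 110.00 | 6336000.00 | 5808000.00
hole | -20106.19 | 120.00 | 113.00 | -2412743.16 | -2271999.81
Σ | 32693.81 |  |  | 3923256.84 | 3536000.19
x̄ = 3923256.84 / 32693.81 = 120.00 mm
ȳ = 3536000.19 / 32693.81 = 108.16 mm

x̄ = 120.00 mm, ȳ = 108.16 mm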